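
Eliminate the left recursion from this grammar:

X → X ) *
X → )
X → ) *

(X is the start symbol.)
X → ) X'
X → ) * X'
X' → ) * X'
X' → ε

X is directly left-recursive. The standard transformation for
  A → A α₁ | ... | A α_m | β₁ | ... | β_n
is
  A  → β₁ A' | ... | β_n A'
  A' → α₁ A' | ... | α_m A' | ε

X → ) becomes X → ) X'
X → ) * becomes X → ) * X'
X → X ) * becomes X' → ) * X'
Add X' → ε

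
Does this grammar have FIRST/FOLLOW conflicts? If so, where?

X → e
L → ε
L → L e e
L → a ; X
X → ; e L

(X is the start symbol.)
A FIRST/FOLLOW conflict occurs when a non-terminal N has a nullable alternative N → β (β ⇒* ε) and another alternative N → α with FIRST(α) ∩ FOLLOW(N) ≠ ∅: on such a lookahead the parser cannot decide between expanding α and letting N vanish via β.

Nullable non-terminals: L.
FIRST sets used below: FIRST(L) = { 'a', 'e', ε }

L: nullable alternative(s) L → ε; FOLLOW(L) = { $, 'e' }
  L → ε: FIRST \ {ε} = { } — this is the only nullable alternative, skip
  L → L e e: FIRST \ {ε} = { 'a', 'e' } — overlaps FOLLOW(L) on { 'e' }: CONFLICT
  L → a ; X: FIRST \ {ε} = { 'a' } — disjoint from FOLLOW(L)

X has no nullable alternative, so no FIRST/FOLLOW check is needed there.

So the grammar has 1 FIRST/FOLLOW conflict (marked CONFLICT above).

Answer: Yes. L → L e e with FOLLOW(L) on { 'e' }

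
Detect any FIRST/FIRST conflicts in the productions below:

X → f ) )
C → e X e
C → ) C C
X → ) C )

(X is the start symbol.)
No FIRST/FIRST conflicts.

A FIRST/FIRST conflict occurs when two productions N → α and N → β for the same non-terminal have FIRST(α) ∩ FIRST(β) ≠ ∅ (with ε ∈ FIRST of a nullable right-hand side, so two nullable alternatives also conflict).

Productions for X:
  X → f ) ): FIRST = { 'f' }
  X → ) C ): FIRST = { ')' }
Productions for C:
  C → e X e: FIRST = { 'e' }
  C → ) C C: FIRST = { ')' }

All alternatives of each non-terminal have pairwise disjoint FIRST sets.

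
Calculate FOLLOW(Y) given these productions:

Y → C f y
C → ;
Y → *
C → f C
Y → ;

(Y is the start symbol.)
{ $ }

Y is the start symbol, so $ ∈ FOLLOW(Y).
Y does not occur on any right-hand side.

Taking the union: FOLLOW(Y) = { $ }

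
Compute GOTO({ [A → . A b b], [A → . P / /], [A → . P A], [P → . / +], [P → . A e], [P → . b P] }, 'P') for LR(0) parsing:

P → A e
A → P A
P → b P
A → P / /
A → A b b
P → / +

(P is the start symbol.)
{ [A → . A b b], [A → . P / /], [A → . P A], [A → P . / /], [A → P . A], [P → . / +], [P → . A e], [P → . b P] }

GOTO(I, 'P') = CLOSURE({ [A → αX.β] : [A → α.Xβ] ∈ I, X = 'P' })

Items with dot before 'P', with the dot advanced:
  [A → . P / /] → [A → P . / /]
  [A → . P A] → [A → P . A]
Closure of the advanced items:
  [A → P . A] has the dot before A: add [A → . P A], [A → . P / /], [A → . A b b]
  [A → . P A] has the dot before P: add [P → . A e], [P → . b P], [P → . / +]

GOTO = { [A → . A b b], [A → . P / /], [A → . P A], [A → P . / /], [A → P . A], [P → . / +], [P → . A e], [P → . b P] }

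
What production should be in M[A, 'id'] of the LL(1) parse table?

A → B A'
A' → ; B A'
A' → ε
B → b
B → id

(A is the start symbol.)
To find M[A, 'id'], we find productions for A where 'id' is in the predict set (PREDICT(N → α) = (FIRST(α) \ {ε}) ∪ (FOLLOW(N) if α ⇒* ε)).

Relevant sets:
  FIRST(B) = { 'b', 'id' }

A → B A': PREDICT = { 'b', 'id' }
  'id' is in predict set, so this production goes in M[A, 'id']

M[A, 'id'] = A → B A'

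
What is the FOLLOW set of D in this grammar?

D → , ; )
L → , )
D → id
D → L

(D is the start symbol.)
{ $ }

To compute FOLLOW(D), find every occurrence of D on a right-hand side N → α D β: add FIRST(β) \ {ε}, and if β is empty or nullable also add FOLLOW(N). Iterate to a fixed point.

D is the start symbol, so $ ∈ FOLLOW(D).
D does not occur on any right-hand side.

Taking the union: FOLLOW(D) = { $ }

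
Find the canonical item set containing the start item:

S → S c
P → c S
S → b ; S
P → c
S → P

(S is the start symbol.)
First, augment the grammar with S' → S
I₀ = CLOSURE({ [S' → . S] }):
  [S' → . S] has the dot before S: add [S → . S c], [S → . b ; S], [S → . P]
  [S → . P] has the dot before P: add [P → . c S], [P → . c]
No further items can be added.

I₀ = { [P → . c S], [P → . c], [S → . P], [S → . S c], [S → . b ; S], [S' → . S] }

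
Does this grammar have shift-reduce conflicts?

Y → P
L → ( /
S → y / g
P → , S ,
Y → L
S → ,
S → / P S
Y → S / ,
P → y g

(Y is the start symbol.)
A shift-reduce conflict occurs when an LR(0) state has both:
  - a complete (reduce) item [A → α .] (dot at the end), and
  - a shift item [B → β . c γ] (dot before a terminal).

Augment with Y' → Y and build the canonical LR(0) collection (I0 = CLOSURE({[Y' → . Y]}), then GOTO on every symbol after a dot until no new states appear). It has 23 states:
  I0: { [L → . ( /], [P → . , S ,], [P → . y g], [S → . ,], [S → . / P S], [S → . y / g], [Y → . L], [Y → . P], [Y → . S / ,], [Y' → . Y] }  — shift
  I1: { [L → ( . /] }  — shift
  I2: { [P → , . S ,], [S → , .], [S → . ,], [S → . / P S], [S → . y / g] }  — shift, reduce
  I3: { [P → . , S ,], [P → . y g], [S → / . P S] }  — shift
  I4: { [Y → L .] }  — reduce
  I5: { [Y → P .] }  — reduce
  I6: { [Y → S . / ,] }  — shift
  I7: { [Y' → Y .] }  — accept
  I8: { [P → y . g], [S → y . / g] }  — shift
  I9: { [S → y / . g] }  — shift
  I10: { [P → y g .] }  — reduce
  I11: { [S → y / g .] }  — reduce
  I12: { [Y → S / . ,] }  — shift
  I13: { [Y → S / , .] }  — reduce
  I14: { [P → , . S ,], [S → . ,], [S → . / P S], [S → . y / g] }  — shift
  I15: { [S → . ,], [S → . / P S], [S → . y / g], [S → / P . S] }  — shift
  I16: { [P → y . g] }  — shift
  I17: { [S → , .] }  — reduce
  I18: { [S → / P S .] }  — reduce
  I19: { [S → y . / g] }  — shift
  I20: { [P → , S . ,] }  — shift
  I21: { [P → , S , .] }  — reduce
  I22: { [L → ( / .] }  — reduce

I2 contains reduce item [S → , .] and shift items [S → . ,], [S → . / P S], [S → . y / g] — shift-reduce conflict.

Answer: Yes — I2: [S → , .] vs [S → . ,]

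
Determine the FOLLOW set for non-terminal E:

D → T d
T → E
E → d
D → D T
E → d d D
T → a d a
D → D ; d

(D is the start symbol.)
{ $, ';', 'a', 'd' }

In T → E: E is at the end, add FOLLOW(T)

The FOLLOW sets referred to above (computed the same way, to a fixed point):
  FOLLOW(T) = { $, ';', 'a', 'd' }

Taking the union: FOLLOW(E) = { $, ';', 'a', 'd' }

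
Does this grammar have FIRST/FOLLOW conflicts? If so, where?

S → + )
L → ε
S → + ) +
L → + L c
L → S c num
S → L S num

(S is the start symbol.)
Yes. L → '+' L c with FOLLOW(L) on { '+' }; L → S c num with FOLLOW(L) on { '+' }

Nullable non-terminals: L.
FIRST sets used below: FIRST(S) = { '+' }

L: nullable alternative(s) L → ε; FOLLOW(L) = { '+', 'c' }
  L → ε: FIRST \ {ε} = { } — this is the only nullable alternative, skip
  L → + L c: FIRST \ {ε} = { '+' } — overlaps FOLLOW(L) on { '+' }: CONFLICT
  L → S c num: FIRST \ {ε} = { '+' } — overlaps FOLLOW(L) on { '+' }: CONFLICT

S has no nullable alternative, so no FIRST/FOLLOW check is needed there.

So the grammar has 2 FIRST/FOLLOW conflicts (marked CONFLICT above).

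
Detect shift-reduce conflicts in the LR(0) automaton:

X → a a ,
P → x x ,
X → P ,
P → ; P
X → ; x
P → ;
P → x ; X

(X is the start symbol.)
Yes — I1: [P → ; .] vs [P → . ;]; I13: [P → ; .] vs [P → . ;]; I15: [X → ; x .] vs [P → x . ; X]

Augment with X' → X and build the canonical LR(0) collection (I0 = CLOSURE({[X' → . X]}), then GOTO on every symbol after a dot until no new states appear). It has 16 states:
  I0: { [P → . ; P], [P → . ;], [P → . x ; X], [P → . x x ,], [X → . ; x], [X → . P ,], [X → . a a ,], [X' → . X] }  — shift
  I1: { [P → . ; P], [P → . ;], [P → . x ; X], [P → . x x ,], [P → ; . P], [P → ; .], [X → ; . x] }  — shift, reduce
  I2: { [X → P . ,] }  — shift
  I3: { [X' → X .] }  — accept
  I4: { [X → a . a ,] }  — shift
  I5: { [P → x . ; X], [P → x . x ,] }  — shift
  I6: { [P → . ; P], [P → . ;], [P → . x ; X], [P → . x x ,], [P → x ; . X], [X → . ; x], [X → . P ,], [X → . a a ,] }  — shift
  I7: { [P → x x . ,] }  — shift
  I8: { [P → x x , .] }  — reduce
  I9: { [P → x ; X .] }  — reduce
  I10: { [X → a a . ,] }  — shift
  I11: { [X → a a , .] }  — reduce
  I12: { [X → P , .] }  — reduce
  I13: { [P → . ; P], [P → . ;], [P → . x ; X], [P → . x x ,], [P → ; . P], [P → ; .] }  — shift, reduce
  I14: { [P → ; P .] }  — reduce
  I15: { [P → x . ; X], [P → x . x ,], [X → ; x .] }  — shift, reduce

I1 contains reduce item [P → ; .] and shift items [P → . ;], [P → . ; P], [P → . x ; X], [P → . x x ,], [X → ; . x] — shift-reduce conflict.
I13 contains reduce item [P → ; .] and shift items [P → . ;], [P → . ; P], [P → . x ; X], [P → . x x ,] — shift-reduce conflict.
I15 contains reduce item [X → ; x .] and shift items [P → x . ; X], [P → x . x ,] — shift-reduce conflict.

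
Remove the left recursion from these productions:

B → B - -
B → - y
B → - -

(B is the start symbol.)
B is directly left-recursive. The standard transformation for
  A → A α₁ | ... | A α_m | β₁ | ... | β_n
is
  A  → β₁ A' | ... | β_n A'
  A' → α₁ A' | ... | α_m A' | ε

B → - y becomes B → - y B'
B → - - becomes B → - - B'
B → B - - becomes B' → - - B'
Add B' → ε

Resulting grammar:
B → - y B'
B → - - B'
B' → - - B'
B' → ε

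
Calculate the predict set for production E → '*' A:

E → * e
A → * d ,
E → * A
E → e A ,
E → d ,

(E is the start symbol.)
{ '*' }

PREDICT(E → '*' A) = (FIRST(RHS) \ {ε}) ∪ (FOLLOW(E) if ε ∈ FIRST(RHS), i.e. RHS ⇒* ε)
FIRST('*' A) = { '*' }
ε ∉ FIRST('*' A), so FOLLOW(E) is not added.
PREDICT(E → '*' A) = { '*' }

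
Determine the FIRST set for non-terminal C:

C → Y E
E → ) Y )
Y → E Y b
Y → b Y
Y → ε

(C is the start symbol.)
FIRST sets of the other non-terminals involved (by the same procedure, iterated to a fixed point):
  FIRST(Y) = { ')', 'b', ε }
  FIRST(E) = { ')' }

From C → Y E:
  - Y is a non-terminal: add FIRST(Y) \ {ε} = { ')', 'b' }
    Y is nullable, so continue to the next symbol
  - E is a non-terminal: add FIRST(E) \ {ε} = { ')' }
    E is not nullable, so stop

Collecting: FIRST(C) = { ')', 'b' }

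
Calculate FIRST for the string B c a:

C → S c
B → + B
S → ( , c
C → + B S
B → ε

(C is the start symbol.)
{ '+', 'c' }

FIRST sets of the non-terminals involved (from the grammar, by fixed-point iteration):
  FIRST(B) = { '+', ε }

To compute FIRST(B c a), process the symbols left to right:
Symbol B is a non-terminal. Add FIRST(B) \ {ε} = { '+' }
B is nullable (ε ∈ FIRST(B)), continue to the next symbol.
Symbol c is a terminal. Add 'c' and stop.
FIRST(B c a) = { '+', 'c' }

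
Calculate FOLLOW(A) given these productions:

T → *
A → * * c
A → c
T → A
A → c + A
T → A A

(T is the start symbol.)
To compute FOLLOW(A), find every occurrence of A on a right-hand side N → α A β: add FIRST(β) \ {ε}, and if β is empty or nullable also add FOLLOW(N). Iterate to a fixed point.

In T → A: A is at the end, add FOLLOW(T)
In A → c + A: A is at the end; this adds FOLLOW(A) to itself — nothing new
In T → A A: A is followed by A, add FIRST(A) \ {ε} = { '*', 'c' }
In T → A A: A is at the end, add FOLLOW(T)

The FOLLOW sets referred to above (computed the same way, to a fixed point):
  FOLLOW(T) = { $ }

Taking the union: FOLLOW(A) = { $, '*', 'c' }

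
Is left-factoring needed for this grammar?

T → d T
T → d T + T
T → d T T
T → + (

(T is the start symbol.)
Left-factoring is needed when two productions for the same non-terminal
share a common prefix on the right-hand side.

Productions for T:
  T → d T
  T → d T + T
  T → d T T
  T → + (

Found common prefix 'd T' in productions for T

Answer: Yes, T has productions with common prefix 'd T'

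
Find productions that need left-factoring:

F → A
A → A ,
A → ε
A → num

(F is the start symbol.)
Left-factoring is needed when two productions for the same non-terminal
share a common prefix on the right-hand side.

Productions for A:
  A → A ,
  A → ε
  A → num

No common prefixes found.

Answer: No, left-factoring is not needed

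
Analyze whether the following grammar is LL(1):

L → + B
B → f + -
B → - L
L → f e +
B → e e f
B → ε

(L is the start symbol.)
Yes, the grammar is LL(1).

Relevant sets:
  FOLLOW(B) = { $ }

For L:
  PREDICT(L → '+' B) = { '+' }
  PREDICT(L → f e '+') = { 'f' }
For B:
  PREDICT(B → f '+' '-') = { 'f' }
  PREDICT(B → '-' L) = { '-' }
  PREDICT(B → e e f) = { 'e' }
  PREDICT(B → ε) = { $ }

All predict sets are disjoint. The grammar IS LL(1).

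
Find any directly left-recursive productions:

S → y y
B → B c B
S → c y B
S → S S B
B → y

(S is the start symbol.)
Yes, B, S are left-recursive

S → y y: starts with y
B → B c B: LEFT RECURSIVE (starts with B)
S → c y B: starts with c
S → S S B: LEFT RECURSIVE (starts with S)
B → y: starts with y

The grammar has direct left recursion on: B, S.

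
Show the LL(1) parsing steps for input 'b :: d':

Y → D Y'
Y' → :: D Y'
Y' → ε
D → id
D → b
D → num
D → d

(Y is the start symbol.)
Stack is shown with the top on the left.

Stack      Input     Action
---------------------------
Y $        b :: d $  output Y → D Y'
D Y' $     b :: d $  output D → b
b Y' $     b :: d $  match 'b'
Y' $       :: d $    output Y' → :: D Y'
:: D Y' $  :: d $    match '::'
D Y' $     d $       output D → d
d Y' $     d $       match 'd'
Y' $       $         output Y' → ε
$          $         accept

The string is accepted.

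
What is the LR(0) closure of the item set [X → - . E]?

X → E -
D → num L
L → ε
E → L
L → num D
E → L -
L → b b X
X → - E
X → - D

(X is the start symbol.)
{ [E → . L -], [E → . L], [L → . b b X], [L → . num D], [L → .], [X → - . E] }

Start with: [X → - . E]
  [X → - . E] has the dot before E: add [E → . L], [E → . L -]
  [E → . L] has the dot before L: add [L → .], [L → . num D], [L → . b b X]
No further items can be added.

CLOSURE = { [E → . L -], [E → . L], [L → . b b X], [L → . num D], [L → .], [X → - . E] }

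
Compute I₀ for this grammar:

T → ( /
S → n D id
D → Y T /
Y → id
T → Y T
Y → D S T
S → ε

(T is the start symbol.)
First, augment the grammar with T' → T
I₀ = CLOSURE({ [T' → . T] }):
  [T' → . T] has the dot before T: add [T → . ( /], [T → . Y T]
  [T → . Y T] has the dot before Y: add [Y → . id], [Y → . D S T]
  [Y → . D S T] has the dot before D: add [D → . Y T /]
No further items can be added.

I₀ = { [D → . Y T /], [T → . ( /], [T → . Y T], [T' → . T], [Y → . D S T], [Y → . id] }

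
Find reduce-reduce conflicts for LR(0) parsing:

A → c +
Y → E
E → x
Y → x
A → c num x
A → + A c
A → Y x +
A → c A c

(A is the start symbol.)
Yes — I6: [E → x .] vs [Y → x .]

A reduce-reduce conflict occurs when an LR(0) state has two complete items [A → α .] and [B → β .] — both call for a reduction, and with no lookahead the parser cannot choose between them.

Augment with A' → A and build the canonical LR(0) collection (I0 = CLOSURE({[A' → . A]}), then GOTO on every symbol after a dot until no new states appear). It has 16 states:
  I0: { [A → . + A c], [A → . Y x +], [A → . c +], [A → . c A c], [A → . c num x], [A' → . A], [E → . x], [Y → . E], [Y → . x] }  — shift
  I1: { [A → + . A c], [A → . + A c], [A → . Y x +], [A → . c +], [A → . c A c], [A → . c num x], [E → . x], [Y → . E], [Y → . x] }  — shift
  I2: { [A' → A .] }  — accept
  I3: { [Y → E .] }  — reduce
  I4: { [A → Y . x +] }  — shift
  I5: { [A → . + A c], [A → . Y x +], [A → . c +], [A → . c A c], [A → . c num x], [A → c . +], [A → c . A c], [A → c . num x], [E → . x], [Y → . E], [Y → . x] }  — shift
  I6: { [E → x .], [Y → x .] }  — 2 reduces
  I7: { [A → + . A c], [A → . + A c], [A → . Y x +], [A → . c +], [A → . c A c], [A → . c num x], [A → c + .], [E → . x], [Y → . E], [Y → . x] }  — shift, reduce
  I8: { [A → c A . c] }  — shift
  I9: { [A → c num . x] }  — shift
  I10: { [A → c num x .] }  — reduce
  I11: { [A → c A c .] }  — reduce
  I12: { [A → + A . c] }  — shift
  I13: { [A → + A c .] }  — reduce
  I14: { [A → Y x . +] }  — shift
  I15: { [A → Y x + .] }  — reduce

I6 contains complete items [E → x .], [Y → x .] — reduce-reduce conflict.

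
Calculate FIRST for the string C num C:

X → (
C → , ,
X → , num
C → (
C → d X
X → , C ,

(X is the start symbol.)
FIRST sets of the non-terminals involved (from the grammar, by fixed-point iteration):
  FIRST(C) = { '(', ',', 'd' }

To compute FIRST(C num C), process the symbols left to right:
Symbol C is a non-terminal. Add FIRST(C) \ {ε} = { '(', ',', 'd' }
C is not nullable (ε ∉ FIRST(C)), so stop here.
FIRST(C num C) = { '(', ',', 'd' }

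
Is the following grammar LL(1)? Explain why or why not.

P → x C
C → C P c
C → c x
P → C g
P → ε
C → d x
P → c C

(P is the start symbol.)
A grammar is LL(1) if for each non-terminal N with multiple productions, the predict sets of those productions are pairwise disjoint, where PREDICT(N → α) = (FIRST(α) \ {ε}) ∪ (FOLLOW(N) if α ⇒* ε).

Relevant sets:
  FIRST(C) = { 'c', 'd' }
  FOLLOW(P) = { $, 'c' }

For P:
  PREDICT(P → x C) = { 'x' }
  PREDICT(P → C g) = { 'c', 'd' }
  PREDICT(P → ε) = { $, 'c' }
  PREDICT(P → c C) = { 'c' }
For C:
  PREDICT(C → C P c) = { 'c', 'd' }
  PREDICT(C → c x) = { 'c' }
  PREDICT(C → d x) = { 'd' }

Conflict found: Predict set conflict for P: { 'c' }
The grammar is NOT LL(1).

Answer: No. Predict set conflict for P: { 'c' }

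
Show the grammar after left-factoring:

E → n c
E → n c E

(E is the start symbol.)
Left-factoring transforms A → αβ₁ | αβ₂ into A → αA' and A' → β₁ | β₂
(α is the longest common prefix among the alternatives). Repeat until
no nonterminal has two alternatives with a common prefix.

Round 1: E has alternatives sharing prefix 'n c'. Introduce E': E → n c E'
  Add: E' → ε
  Add: E' → E

No remaining common prefixes — done.

Resulting grammar:
E → n c E'
E' → ε
E' → E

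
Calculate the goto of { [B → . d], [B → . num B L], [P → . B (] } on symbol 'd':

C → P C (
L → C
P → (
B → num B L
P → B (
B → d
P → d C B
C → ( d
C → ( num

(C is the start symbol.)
GOTO(I, 'd') = CLOSURE({ [A → αX.β] : [A → α.Xβ] ∈ I, X = 'd' })

Items with dot before 'd', with the dot advanced:
  [B → . d] → [B → d .]
Closure adds nothing (no advanced item has the dot before a non-terminal).

GOTO = { [B → d .] }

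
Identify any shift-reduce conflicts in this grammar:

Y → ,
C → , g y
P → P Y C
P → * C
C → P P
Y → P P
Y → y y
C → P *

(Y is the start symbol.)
Yes — I7: [Y → P P .] vs [P → . * C]; I12: [C → P * .] vs [C → . , g y]; I13: [C → P P .] vs [P → . * C]

Augment with Y' → Y and build the canonical LR(0) collection (I0 = CLOSURE({[Y' → . Y]}), then GOTO on every symbol after a dot until no new states appear). It has 17 states:
  I0: { [P → . * C], [P → . P Y C], [Y → . ,], [Y → . P P], [Y → . y y], [Y' → . Y] }  — shift
  I1: { [C → . , g y], [C → . P *], [C → . P P], [P → * . C], [P → . * C], [P → . P Y C] }  — shift
  I2: { [Y → , .] }  — reduce
  I3: { [P → . * C], [P → . P Y C], [P → P . Y C], [Y → . ,], [Y → . P P], [Y → . y y], [Y → P . P] }  — shift
  I4: { [Y' → Y .] }  — accept
  I5: { [Y → y . y] }  — shift
  I6: { [Y → y y .] }  — reduce
  I7: { [P → . * C], [P → . P Y C], [P → P . Y C], [Y → . ,], [Y → . P P], [Y → . y y], [Y → P . P], [Y → P P .] }  — shift, reduce
  I8: { [C → . , g y], [C → . P *], [C → . P P], [P → . * C], [P → . P Y C], [P → P Y . C] }  — shift
  I9: { [C → , . g y] }  — shift
  I10: { [P → P Y C .] }  — reduce
  I11: { [C → P . *], [C → P . P], [P → . * C], [P → . P Y C], [P → P . Y C], [Y → . ,], [Y → . P P], [Y → . y y] }  — shift
  I12: { [C → . , g y], [C → . P *], [C → . P P], [C → P * .], [P → * . C], [P → . * C], [P → . P Y C] }  — shift, reduce
  I13: { [C → P P .], [P → . * C], [P → . P Y C], [P → P . Y C], [Y → . ,], [Y → . P P], [Y → . y y], [Y → P . P] }  — shift, reduce
  I14: { [P → * C .] }  — reduce
  I15: { [C → , g . y] }  — shift
  I16: { [C → , g y .] }  — reduce

I7 contains reduce item [Y → P P .] and shift items [P → . * C], [Y → . ,], [Y → . y y] — shift-reduce conflict.
I12 contains reduce item [C → P * .] and shift items [C → . , g y], [P → . * C] — shift-reduce conflict.
I13 contains reduce item [C → P P .] and shift items [P → . * C], [Y → . ,], [Y → . y y] — shift-reduce conflict.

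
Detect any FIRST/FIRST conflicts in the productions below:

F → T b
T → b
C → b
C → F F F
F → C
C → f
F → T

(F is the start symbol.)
Yes. F → T b / F → C on { 'b' }; F → T b / F → T on { 'b' }; F → C / F → T on { 'b' }; C → b / C → F F F on { 'b' }; C → F F F / C → f on { 'f' }

FIRST sets of the non-terminals at (or reachable through a nullable prefix from) the front of some alternative:
  FIRST(T) = { 'b' }
  FIRST(C) = { 'b', 'f' }
  FIRST(F) = { 'b', 'f' }

Productions for F:
  F → T b: FIRST = { 'b' }
  F → C: FIRST = { 'b', 'f' }
  F → T: FIRST = { 'b' }
Productions for C:
  C → b: FIRST = { 'b' }
  C → F F F: FIRST = { 'b', 'f' }
  C → f: FIRST = { 'f' }
T has only one production, so no FIRST/FIRST conflict is possible there.

Conflict for F: F → T b and F → C
  Overlap: { 'b' }
Conflict for F: F → T b and F → T
  Overlap: { 'b' }
Conflict for F: F → C and F → T
  Overlap: { 'b' }
Conflict for C: C → b and C → F F F
  Overlap: { 'b' }
Conflict for C: C → F F F and C → f
  Overlap: { 'f' }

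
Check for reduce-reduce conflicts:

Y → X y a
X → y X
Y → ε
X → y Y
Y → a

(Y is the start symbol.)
No reduce-reduce conflicts

Augment with Y' → Y and build the canonical LR(0) collection (I0 = CLOSURE({[Y' → . Y]}), then GOTO on every symbol after a dot until no new states appear). It has 9 states:
  I0: { [X → . y X], [X → . y Y], [Y → . X y a], [Y → . a], [Y → .], [Y' → . Y] }  — shift, reduce
  I1: { [Y → X . y a] }  — shift
  I2: { [Y' → Y .] }  — accept
  I3: { [Y → a .] }  — reduce
  I4: { [X → . y X], [X → . y Y], [X → y . X], [X → y . Y], [Y → . X y a], [Y → . a], [Y → .] }  — shift, reduce
  I5: { [X → y X .], [Y → X . y a] }  — shift, reduce
  I6: { [X → y Y .] }  — reduce
  I7: { [Y → X y . a] }  — shift
  I8: { [Y → X y a .] }  — reduce

No state contains more than one complete item.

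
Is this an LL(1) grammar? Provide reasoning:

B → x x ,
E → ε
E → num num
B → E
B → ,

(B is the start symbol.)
A grammar is LL(1) if for each non-terminal N with multiple productions, the predict sets of those productions are pairwise disjoint, where PREDICT(N → α) = (FIRST(α) \ {ε}) ∪ (FOLLOW(N) if α ⇒* ε).

Relevant sets:
  FIRST(E) = { 'num', ε }
  FOLLOW(B) = { $ }
  FOLLOW(E) = { $ }

For B:
  PREDICT(B → x x ',') = { 'x' }
  PREDICT(B → E) = { $, 'num' }
  PREDICT(B → ',') = { ',' }
For E:
  PREDICT(E → ε) = { $ }
  PREDICT(E → num num) = { 'num' }

All predict sets are disjoint. The grammar IS LL(1).

Answer: Yes, the grammar is LL(1).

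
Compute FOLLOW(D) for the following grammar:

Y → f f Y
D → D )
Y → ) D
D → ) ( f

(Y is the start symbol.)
{ $, ')' }

In D → D ): D is followed by ')', add FIRST(')') \ {ε} = { ')' }
In Y → ) D: D is at the end, add FOLLOW(Y)

The FOLLOW sets referred to above (computed the same way, to a fixed point):
  FOLLOW(Y) = { $ }

Taking the union: FOLLOW(D) = { $, ')' }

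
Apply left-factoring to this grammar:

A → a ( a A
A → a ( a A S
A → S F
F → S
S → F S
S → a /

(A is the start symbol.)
A → a ( a A A'
A' → ε
A' → S
A → S F
F → S
S → F S
S → a /

Left-factoring transforms A → αβ₁ | αβ₂ into A → αA' and A' → β₁ | β₂
(α is the longest common prefix among the alternatives). Repeat until
no nonterminal has two alternatives with a common prefix.

Round 1: A has alternatives sharing prefix 'a ( a A'. Introduce A': A → a ( a A A'
  Add: A' → ε
  Add: A' → S

No remaining common prefixes — done.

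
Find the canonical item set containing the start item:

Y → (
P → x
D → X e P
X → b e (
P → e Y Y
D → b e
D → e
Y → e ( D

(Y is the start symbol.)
First, augment the grammar with Y' → Y
I₀ = CLOSURE({ [Y' → . Y] }):
  [Y' → . Y] has the dot before Y: add [Y → . (], [Y → . e ( D]
No further items can be added.

I₀ = { [Y → . (], [Y → . e ( D], [Y' → . Y] }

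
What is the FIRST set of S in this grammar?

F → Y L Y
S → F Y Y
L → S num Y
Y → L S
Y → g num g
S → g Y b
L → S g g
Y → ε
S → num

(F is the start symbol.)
FIRST sets of the other non-terminals involved (by the same procedure, iterated to a fixed point):
  FIRST(F) = { 'g', 'num' }

From S → F Y Y:
  - F is a non-terminal: add FIRST(F) \ {ε} = { 'g', 'num' }
    F is not nullable, so stop
From S → g Y b:
  - g is a terminal: add 'g' and stop
From S → num:
  - num is a terminal: add 'num' and stop

Collecting: FIRST(S) = { 'g', 'num' }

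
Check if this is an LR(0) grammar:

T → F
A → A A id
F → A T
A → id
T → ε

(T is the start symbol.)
No. Shift-reduce conflict between [T → .] and [A → . id]

A grammar is LR(0) if no state in the canonical LR(0) collection has:
  - both a shift item (dot before a terminal) and a complete item (shift-reduce conflict), or
  - two or more complete items (reduce-reduce conflict; the accept item [T' → T .] counts as a complete item here).

Augment with T' → T and build the canonical LR(0) collection (I0 = CLOSURE({[T' → . T]}), then GOTO on every symbol after a dot until no new states appear). It has 8 states:
  I0: { [A → . A A id], [A → . id], [F → . A T], [T → . F], [T → .], [T' → . T] }  — shift, reduce
  I1: { [A → . A A id], [A → . id], [A → A . A id], [F → . A T], [F → A . T], [T → . F], [T → .] }  — shift, reduce
  I2: { [T → F .] }  — reduce
  I3: { [T' → T .] }  — accept
  I4: { [A → id .] }  — reduce
  I5: { [A → . A A id], [A → . id], [A → A . A id], [A → A A . id], [F → . A T], [F → A . T], [T → . F], [T → .] }  — shift, reduce
  I6: { [F → A T .] }  — reduce
  I7: { [A → A A id .], [A → id .] }  — 2 reduces

Conflict in state I0:
  Shift-reduce conflict between [T → .] and [A → . id]
So the grammar is NOT LR(0).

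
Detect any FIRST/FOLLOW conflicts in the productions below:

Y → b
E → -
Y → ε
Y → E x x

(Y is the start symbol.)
Nullable non-terminals: Y.
FIRST sets used below: FIRST(E) = { '-' }

Y: nullable alternative(s) Y → ε; FOLLOW(Y) = { $ }
  Y → b: FIRST \ {ε} = { 'b' } — disjoint from FOLLOW(Y)
  Y → ε: FIRST \ {ε} = { } — this is the only nullable alternative, skip
  Y → E x x: FIRST \ {ε} = { '-' } — disjoint from FOLLOW(Y)

E has no nullable alternative, so no FIRST/FOLLOW check is needed there.

No FIRST/FOLLOW conflicts found.

Answer: No FIRST/FOLLOW conflicts.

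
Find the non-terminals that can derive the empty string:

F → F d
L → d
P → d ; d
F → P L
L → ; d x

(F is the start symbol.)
None

A non-terminal is nullable if it can derive ε (the empty string): either it has an ε-production, or it has a production whose right-hand side consists entirely of nullable non-terminals.

There are no ε-productions, so no non-terminal can derive ε.
No non-terminals are nullable.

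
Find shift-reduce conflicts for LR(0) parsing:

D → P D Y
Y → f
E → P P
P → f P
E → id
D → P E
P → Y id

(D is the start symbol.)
A shift-reduce conflict occurs when an LR(0) state has both:
  - a complete (reduce) item [A → α .] (dot at the end), and
  - a shift item [B → β . c γ] (dot before a terminal).

Augment with D' → D and build the canonical LR(0) collection (I0 = CLOSURE({[D' → . D]}), then GOTO on every symbol after a dot until no new states appear). It has 14 states:
  I0: { [D → . P D Y], [D → . P E], [D' → . D], [P → . Y id], [P → . f P], [Y → . f] }  — shift
  I1: { [D' → D .] }  — accept
  I2: { [D → . P D Y], [D → . P E], [D → P . D Y], [D → P . E], [E → . P P], [E → . id], [P → . Y id], [P → . f P], [Y → . f] }  — shift
  I3: { [P → Y . id] }  — shift
  I4: { [P → . Y id], [P → . f P], [P → f . P], [Y → . f], [Y → f .] }  — shift, reduce
  I5: { [P → f P .] }  — reduce
  I6: { [P → Y id .] }  — reduce
  I7: { [D → P D . Y], [Y → . f] }  — shift
  I8: { [D → P E .] }  — reduce
  I9: { [D → . P D Y], [D → . P E], [D → P . D Y], [D → P . E], [E → . P P], [E → . id], [E → P . P], [P → . Y id], [P → . f P], [Y → . f] }  — shift
  I10: { [E → id .] }  — reduce
  I11: { [D → . P D Y], [D → . P E], [D → P . D Y], [D → P . E], [E → . P P], [E → . id], [E → P . P], [E → P P .], [P → . Y id], [P → . f P], [Y → . f] }  — shift, reduce
  I12: { [D → P D Y .] }  — reduce
  I13: { [Y → f .] }  — reduce

I4 contains reduce item [Y → f .] and shift items [P → . f P], [Y → . f] — shift-reduce conflict.
I11 contains reduce item [E → P P .] and shift items [E → . id], [P → . f P], [Y → . f] — shift-reduce conflict.

Answer: Yes — I4: [Y → f .] vs [P → . f P]; I11: [E → P P .] vs [E → . id]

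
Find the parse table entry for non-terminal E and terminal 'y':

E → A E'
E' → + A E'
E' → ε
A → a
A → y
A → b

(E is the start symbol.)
To find M[E, 'y'], we find productions for E where 'y' is in the predict set (PREDICT(N → α) = (FIRST(α) \ {ε}) ∪ (FOLLOW(N) if α ⇒* ε)).

Relevant sets:
  FIRST(A) = { 'a', 'b', 'y' }

E → A E': PREDICT = { 'a', 'b', 'y' }
  'y' is in predict set, so this production goes in M[E, 'y']

M[E, 'y'] = E → A E'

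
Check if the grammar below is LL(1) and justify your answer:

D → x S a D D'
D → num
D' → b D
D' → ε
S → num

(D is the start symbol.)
A grammar is LL(1) if for each non-terminal N with multiple productions, the predict sets of those productions are pairwise disjoint, where PREDICT(N → α) = (FIRST(α) \ {ε}) ∪ (FOLLOW(N) if α ⇒* ε).

Relevant sets:
  FOLLOW(D') = { $, 'b' }

For D:
  PREDICT(D → x S a D D') = { 'x' }
  PREDICT(D → num) = { 'num' }
For D':
  PREDICT(D' → b D) = { 'b' }
  PREDICT(D' → ε) = { $, 'b' }
S has a single production, so nothing to check there.

Conflict found: Predict set conflict for D': { 'b' }
The grammar is NOT LL(1).

Answer: No. Predict set conflict for D': { 'b' }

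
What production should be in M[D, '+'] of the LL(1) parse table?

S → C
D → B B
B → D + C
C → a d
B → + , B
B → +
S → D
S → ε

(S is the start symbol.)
To find M[D, '+'], we find productions for D where '+' is in the predict set (PREDICT(N → α) = (FIRST(α) \ {ε}) ∪ (FOLLOW(N) if α ⇒* ε)).

Relevant sets:
  FIRST(B) = { '+' }

D → B B: PREDICT = { '+' }
  '+' is in predict set, so this production goes in M[D, '+']

M[D, '+'] = D → B B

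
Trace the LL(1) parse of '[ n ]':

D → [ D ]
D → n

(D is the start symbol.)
LL(1) parsing maintains a stack (initially the start symbol over $) and the input. At each step: if the stack top is a terminal, match it against the current input token; if it is a non-terminal N, replace it with the RHS of M[N, lookahead] (the unique production whose predict set contains the lookahead).

Stack is shown with the top on the left.

Stack    Input    Action
------------------------
D $      [ n ] $  output D → [ D ]
[ D ] $  [ n ] $  match '['
D ] $    n ] $    output D → n
n ] $    n ] $    match 'n'
] $      ] $      match ']'
$        $        accept

The string is accepted.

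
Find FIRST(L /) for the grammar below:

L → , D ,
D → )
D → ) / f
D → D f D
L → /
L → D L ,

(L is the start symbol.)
FIRST sets of the non-terminals involved (from the grammar, by fixed-point iteration):
  FIRST(L) = { ')', ',', '/' }

To compute FIRST(L /), process the symbols left to right:
Symbol L is a non-terminal. Add FIRST(L) \ {ε} = { ')', ',', '/' }
L is not nullable (ε ∉ FIRST(L)), so stop here.
FIRST(L /) = { ')', ',', '/' }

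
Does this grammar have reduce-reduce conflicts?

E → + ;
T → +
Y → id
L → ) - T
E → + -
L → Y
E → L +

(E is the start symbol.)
No reduce-reduce conflicts

Augment with E' → E and build the canonical LR(0) collection (I0 = CLOSURE({[E' → . E]}), then GOTO on every symbol after a dot until no new states appear). It has 13 states:
  I0: { [E → . + -], [E → . + ;], [E → . L +], [E' → . E], [L → . ) - T], [L → . Y], [Y → . id] }  — shift
  I1: { [L → ) . - T] }  — shift
  I2: { [E → + . -], [E → + . ;] }  — shift
  I3: { [E' → E .] }  — accept
  I4: { [E → L . +] }  — shift
  I5: { [L → Y .] }  — reduce
  I6: { [Y → id .] }  — reduce
  I7: { [E → L + .] }  — reduce
  I8: { [E → + - .] }  — reduce
  I9: { [E → + ; .] }  — reduce
  I10: { [L → ) - . T], [T → . +] }  — shift
  I11: { [T → + .] }  — reduce
  I12: { [L → ) - T .] }  — reduce

No state contains more than one complete item.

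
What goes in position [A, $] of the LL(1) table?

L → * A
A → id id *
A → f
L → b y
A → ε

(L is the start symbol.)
To find M[A, $], we find productions for A where $ is in the predict set (PREDICT(N → α) = (FIRST(α) \ {ε}) ∪ (FOLLOW(N) if α ⇒* ε)).

Relevant sets:
  FOLLOW(A) = { $ }

A → id id *: PREDICT = { 'id' }
A → f: PREDICT = { 'f' }
A → ε: PREDICT = { $ }
  $ is in predict set, so this production goes in M[A, $]

M[A, $] = A → ε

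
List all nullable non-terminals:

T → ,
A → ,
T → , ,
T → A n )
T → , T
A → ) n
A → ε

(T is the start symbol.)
A non-terminal is nullable if it can derive ε (the empty string): either it has an ε-production, or it has a production whose right-hand side consists entirely of nullable non-terminals.

ε-productions: A → ε
So A is immediately nullable.
No further non-terminal can be added: every production for the remaining non-terminals contains a terminal or a non-nullable non-terminal.
Nullable = { 'A' }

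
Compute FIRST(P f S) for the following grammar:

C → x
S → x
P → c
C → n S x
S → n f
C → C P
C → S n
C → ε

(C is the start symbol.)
FIRST sets of the non-terminals involved (from the grammar, by fixed-point iteration):
  FIRST(P) = { 'c' }

To compute FIRST(P f S), process the symbols left to right:
Symbol P is a non-terminal. Add FIRST(P) \ {ε} = { 'c' }
P is not nullable (ε ∉ FIRST(P)), so stop here.
FIRST(P f S) = { 'c' }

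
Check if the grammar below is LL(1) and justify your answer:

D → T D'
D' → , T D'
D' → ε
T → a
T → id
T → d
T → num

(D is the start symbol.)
Yes, the grammar is LL(1).

A grammar is LL(1) if for each non-terminal N with multiple productions, the predict sets of those productions are pairwise disjoint, where PREDICT(N → α) = (FIRST(α) \ {ε}) ∪ (FOLLOW(N) if α ⇒* ε).

Relevant sets:
  FOLLOW(D') = { $ }

For D':
  PREDICT(D' → ',' T D') = { ',' }
  PREDICT(D' → ε) = { $ }
For T:
  PREDICT(T → a) = { 'a' }
  PREDICT(T → id) = { 'id' }
  PREDICT(T → d) = { 'd' }
  PREDICT(T → num) = { 'num' }
D has a single production, so nothing to check there.

All predict sets are disjoint. The grammar IS LL(1).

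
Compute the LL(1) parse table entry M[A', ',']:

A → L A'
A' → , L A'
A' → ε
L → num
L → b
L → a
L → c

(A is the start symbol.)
A' → , L A'

To find M[A', ','], we find productions for A' where ',' is in the predict set (PREDICT(N → α) = (FIRST(α) \ {ε}) ∪ (FOLLOW(N) if α ⇒* ε)).

Relevant sets:
  FOLLOW(A') = { $ }

A' → , L A': PREDICT = { ',' }
  ',' is in predict set, so this production goes in M[A', ',']
A' → ε: PREDICT = { $ }

M[A', ','] = A' → , L A'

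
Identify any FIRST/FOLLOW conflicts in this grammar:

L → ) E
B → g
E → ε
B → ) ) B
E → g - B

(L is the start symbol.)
A FIRST/FOLLOW conflict occurs when a non-terminal N has a nullable alternative N → β (β ⇒* ε) and another alternative N → α with FIRST(α) ∩ FOLLOW(N) ≠ ∅: on such a lookahead the parser cannot decide between expanding α and letting N vanish via β.

Nullable non-terminals: E.

E: nullable alternative(s) E → ε; FOLLOW(E) = { $ }
  E → ε: FIRST \ {ε} = { } — this is the only nullable alternative, skip
  E → g - B: FIRST \ {ε} = { 'g' } — disjoint from FOLLOW(E)

B, L have no nullable alternative, so no FIRST/FOLLOW check is needed there.

No FIRST/FOLLOW conflicts found.

Answer: No FIRST/FOLLOW conflicts.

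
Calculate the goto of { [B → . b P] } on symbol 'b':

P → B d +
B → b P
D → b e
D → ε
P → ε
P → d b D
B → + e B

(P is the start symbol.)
{ [B → . + e B], [B → . b P], [B → b . P], [P → . B d +], [P → . d b D], [P → .] }

GOTO(I, 'b') = CLOSURE({ [A → αX.β] : [A → α.Xβ] ∈ I, X = 'b' })

Items with dot before 'b', with the dot advanced:
  [B → . b P] → [B → b . P]
Closure of the advanced items:
  [B → b . P] has the dot before P: add [P → . B d +], [P → .], [P → . d b D]
  [P → . B d +] has the dot before B: add [B → . b P], [B → . + e B]

GOTO = { [B → . + e B], [B → . b P], [B → b . P], [P → . B d +], [P → . d b D], [P → .] }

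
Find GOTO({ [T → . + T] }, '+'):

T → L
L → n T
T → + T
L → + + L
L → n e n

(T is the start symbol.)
{ [L → . + + L], [L → . n T], [L → . n e n], [T → + . T], [T → . + T], [T → . L] }

GOTO(I, '+') = CLOSURE({ [A → αX.β] : [A → α.Xβ] ∈ I, X = '+' })

Items with dot before '+', with the dot advanced:
  [T → . + T] → [T → + . T]
Closure of the advanced items:
  [T → + . T] has the dot before T: add [T → . L], [T → . + T]
  [T → . L] has the dot before L: add [L → . n T], [L → . + + L], [L → . n e n]

GOTO = { [L → . + + L], [L → . n T], [L → . n e n], [T → + . T], [T → . + T], [T → . L] }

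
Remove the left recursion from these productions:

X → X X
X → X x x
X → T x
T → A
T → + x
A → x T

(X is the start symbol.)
X is directly left-recursive. The standard transformation for
  A → A α₁ | ... | A α_m | β₁ | ... | β_n
is
  A  → β₁ A' | ... | β_n A'
  A' → α₁ A' | ... | α_m A' | ε

X → T x becomes X → T x X'
X → X X becomes X' → X X'
X → X x x becomes X' → x x X'
Add X' → ε

Productions for other non-terminals are unchanged:
  T → A
  T → + x
  A → x T

Resulting grammar:
X → T x X'
X' → X X'
X' → x x X'
X' → ε
T → A
T → + x
A → x T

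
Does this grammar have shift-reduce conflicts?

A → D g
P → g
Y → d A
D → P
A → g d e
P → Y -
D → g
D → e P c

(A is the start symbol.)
Augment with A' → A and build the canonical LR(0) collection (I0 = CLOSURE({[A' → . A]}), then GOTO on every symbol after a dot until no new states appear). It has 16 states:
  I0: { [A → . D g], [A → . g d e], [A' → . A], [D → . P], [D → . e P c], [D → . g], [P → . Y -], [P → . g], [Y → . d A] }  — shift
  I1: { [A' → A .] }  — accept
  I2: { [A → D . g] }  — shift
  I3: { [D → P .] }  — reduce
  I4: { [P → Y . -] }  — shift
  I5: { [A → . D g], [A → . g d e], [D → . P], [D → . e P c], [D → . g], [P → . Y -], [P → . g], [Y → . d A], [Y → d . A] }  — shift
  I6: { [D → e . P c], [P → . Y -], [P → . g], [Y → . d A] }  — shift
  I7: { [A → g . d e], [D → g .], [P → g .] }  — shift, 2 reduces
  I8: { [A → g d . e] }  — shift
  I9: { [A → g d e .] }  — reduce
  I10: { [D → e P . c] }  — shift
  I11: { [P → g .] }  — reduce
  I12: { [D → e P c .] }  — reduce
  I13: { [Y → d A .] }  — reduce
  I14: { [P → Y - .] }  — reduce
  I15: { [A → D g .] }  — reduce

I7 contains reduce items [D → g .], [P → g .] and shift item [A → g . d e] — shift-reduce conflict.

Answer: Yes — I7: [D → g .] vs [A → g . d e]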